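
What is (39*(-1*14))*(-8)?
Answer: 4368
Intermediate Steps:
(39*(-1*14))*(-8) = (39*(-14))*(-8) = -546*(-8) = 4368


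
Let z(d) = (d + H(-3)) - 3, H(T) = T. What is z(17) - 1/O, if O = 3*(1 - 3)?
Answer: 67/6 ≈ 11.167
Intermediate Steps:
z(d) = -6 + d (z(d) = (d - 3) - 3 = (-3 + d) - 3 = -6 + d)
O = -6 (O = 3*(-2) = -6)
z(17) - 1/O = (-6 + 17) - 1/(-6) = 11 - 1*(-⅙) = 11 + ⅙ = 67/6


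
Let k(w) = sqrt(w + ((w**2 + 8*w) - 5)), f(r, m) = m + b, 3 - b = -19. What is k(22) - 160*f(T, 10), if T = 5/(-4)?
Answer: -5120 + sqrt(677) ≈ -5094.0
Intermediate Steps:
T = -5/4 (T = 5*(-1/4) = -5/4 ≈ -1.2500)
b = 22 (b = 3 - 1*(-19) = 3 + 19 = 22)
f(r, m) = 22 + m (f(r, m) = m + 22 = 22 + m)
k(w) = sqrt(-5 + w**2 + 9*w) (k(w) = sqrt(w + (-5 + w**2 + 8*w)) = sqrt(-5 + w**2 + 9*w))
k(22) - 160*f(T, 10) = sqrt(-5 + 22**2 + 9*22) - 160*(22 + 10) = sqrt(-5 + 484 + 198) - 160*32 = sqrt(677) - 5120 = -5120 + sqrt(677)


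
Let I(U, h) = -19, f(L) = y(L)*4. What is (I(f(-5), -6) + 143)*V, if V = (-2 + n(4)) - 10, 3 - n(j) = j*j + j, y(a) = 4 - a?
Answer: -3596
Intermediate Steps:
n(j) = 3 - j - j² (n(j) = 3 - (j*j + j) = 3 - (j² + j) = 3 - (j + j²) = 3 + (-j - j²) = 3 - j - j²)
f(L) = 16 - 4*L (f(L) = (4 - L)*4 = 16 - 4*L)
V = -29 (V = (-2 + (3 - 1*4 - 1*4²)) - 10 = (-2 + (3 - 4 - 1*16)) - 10 = (-2 + (3 - 4 - 16)) - 10 = (-2 - 17) - 10 = -19 - 10 = -29)
(I(f(-5), -6) + 143)*V = (-19 + 143)*(-29) = 124*(-29) = -3596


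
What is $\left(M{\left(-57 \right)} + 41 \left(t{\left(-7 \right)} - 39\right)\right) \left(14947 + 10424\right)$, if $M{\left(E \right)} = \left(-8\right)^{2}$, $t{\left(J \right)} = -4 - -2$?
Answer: $-41024907$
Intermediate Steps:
$t{\left(J \right)} = -2$ ($t{\left(J \right)} = -4 + 2 = -2$)
$M{\left(E \right)} = 64$
$\left(M{\left(-57 \right)} + 41 \left(t{\left(-7 \right)} - 39\right)\right) \left(14947 + 10424\right) = \left(64 + 41 \left(-2 - 39\right)\right) \left(14947 + 10424\right) = \left(64 + 41 \left(-41\right)\right) 25371 = \left(64 - 1681\right) 25371 = \left(-1617\right) 25371 = -41024907$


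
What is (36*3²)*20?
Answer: 6480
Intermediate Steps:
(36*3²)*20 = (36*9)*20 = 324*20 = 6480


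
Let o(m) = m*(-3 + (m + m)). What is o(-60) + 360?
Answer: 7740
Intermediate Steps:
o(m) = m*(-3 + 2*m)
o(-60) + 360 = -60*(-3 + 2*(-60)) + 360 = -60*(-3 - 120) + 360 = -60*(-123) + 360 = 7380 + 360 = 7740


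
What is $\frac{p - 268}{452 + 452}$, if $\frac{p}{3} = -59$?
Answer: $- \frac{445}{904} \approx -0.49226$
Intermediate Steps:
$p = -177$ ($p = 3 \left(-59\right) = -177$)
$\frac{p - 268}{452 + 452} = \frac{-177 - 268}{452 + 452} = - \frac{445}{904}$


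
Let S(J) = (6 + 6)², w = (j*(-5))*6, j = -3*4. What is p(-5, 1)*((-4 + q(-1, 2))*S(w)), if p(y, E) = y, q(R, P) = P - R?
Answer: 720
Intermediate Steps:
j = -12
w = 360 (w = -12*(-5)*6 = 60*6 = 360)
S(J) = 144 (S(J) = 12² = 144)
p(-5, 1)*((-4 + q(-1, 2))*S(w)) = -5*(-4 + (2 - 1*(-1)))*144 = -5*(-4 + (2 + 1))*144 = -5*(-4 + 3)*144 = -(-5)*144 = -5*(-144) = 720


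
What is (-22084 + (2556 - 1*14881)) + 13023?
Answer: -21386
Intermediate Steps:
(-22084 + (2556 - 1*14881)) + 13023 = (-22084 + (2556 - 14881)) + 13023 = (-22084 - 12325) + 13023 = -34409 + 13023 = -21386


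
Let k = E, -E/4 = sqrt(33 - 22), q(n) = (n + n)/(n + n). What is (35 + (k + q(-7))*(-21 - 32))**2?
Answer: 494708 - 7632*sqrt(11) ≈ 4.6940e+5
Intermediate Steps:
q(n) = 1 (q(n) = (2*n)/((2*n)) = (2*n)*(1/(2*n)) = 1)
E = -4*sqrt(11) (E = -4*sqrt(33 - 22) = -4*sqrt(11) ≈ -13.266)
k = -4*sqrt(11) ≈ -13.266
(35 + (k + q(-7))*(-21 - 32))**2 = (35 + (-4*sqrt(11) + 1)*(-21 - 32))**2 = (35 + (1 - 4*sqrt(11))*(-53))**2 = (35 + (-53 + 212*sqrt(11)))**2 = (-18 + 212*sqrt(11))**2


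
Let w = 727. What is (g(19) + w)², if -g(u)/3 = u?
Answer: 448900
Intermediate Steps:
g(u) = -3*u
(g(19) + w)² = (-3*19 + 727)² = (-57 + 727)² = 670² = 448900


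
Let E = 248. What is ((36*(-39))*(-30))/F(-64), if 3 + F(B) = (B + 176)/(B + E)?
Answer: -193752/11 ≈ -17614.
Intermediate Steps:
F(B) = -3 + (176 + B)/(248 + B) (F(B) = -3 + (B + 176)/(B + 248) = -3 + (176 + B)/(248 + B))
((36*(-39))*(-30))/F(-64) = ((36*(-39))*(-30))/((2*(-284 - 1*(-64))/(248 - 64))) = (-1404*(-30))/((2*(-284 + 64)/184)) = 42120/((2*(1/184)*(-220))) = 42120/(-55/23) = 42120*(-23/55) = -193752/11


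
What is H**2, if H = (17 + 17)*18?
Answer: 374544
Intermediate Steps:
H = 612 (H = 34*18 = 612)
H**2 = 612**2 = 374544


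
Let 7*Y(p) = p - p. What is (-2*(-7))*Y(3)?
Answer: 0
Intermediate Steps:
Y(p) = 0 (Y(p) = (p - p)/7 = (⅐)*0 = 0)
(-2*(-7))*Y(3) = -2*(-7)*0 = 14*0 = 0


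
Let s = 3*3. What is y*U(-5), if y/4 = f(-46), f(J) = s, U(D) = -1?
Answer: -36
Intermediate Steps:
s = 9
f(J) = 9
y = 36 (y = 4*9 = 36)
y*U(-5) = 36*(-1) = -36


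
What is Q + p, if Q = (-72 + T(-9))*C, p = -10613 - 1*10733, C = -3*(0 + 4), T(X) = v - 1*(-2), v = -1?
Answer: -20494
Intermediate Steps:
T(X) = 1 (T(X) = -1 - 1*(-2) = -1 + 2 = 1)
C = -12 (C = -3*4 = -12)
p = -21346 (p = -10613 - 10733 = -21346)
Q = 852 (Q = (-72 + 1)*(-12) = -71*(-12) = 852)
Q + p = 852 - 21346 = -20494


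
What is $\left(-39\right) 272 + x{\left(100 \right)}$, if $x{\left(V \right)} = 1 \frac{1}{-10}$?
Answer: $- \frac{106081}{10} \approx -10608.0$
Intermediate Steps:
$x{\left(V \right)} = - \frac{1}{10}$ ($x{\left(V \right)} = 1 \left(- \frac{1}{10}\right) = - \frac{1}{10}$)
$\left(-39\right) 272 + x{\left(100 \right)} = \left(-39\right) 272 - \frac{1}{10} = -10608 - \frac{1}{10} = - \frac{106081}{10}$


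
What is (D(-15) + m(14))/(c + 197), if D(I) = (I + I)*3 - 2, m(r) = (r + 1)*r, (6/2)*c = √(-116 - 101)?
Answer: 104607/174749 - 177*I*√217/174749 ≈ 0.59861 - 0.014921*I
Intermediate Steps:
c = I*√217/3 (c = √(-116 - 101)/3 = √(-217)/3 = (I*√217)/3 = I*√217/3 ≈ 4.9103*I)
m(r) = r*(1 + r) (m(r) = (1 + r)*r = r*(1 + r))
D(I) = -2 + 6*I (D(I) = (2*I)*3 - 2 = 6*I - 2 = -2 + 6*I)
(D(-15) + m(14))/(c + 197) = ((-2 + 6*(-15)) + 14*(1 + 14))/(I*√217/3 + 197) = ((-2 - 90) + 14*15)/(197 + I*√217/3) = (-92 + 210)/(197 + I*√217/3) = 118/(197 + I*√217/3)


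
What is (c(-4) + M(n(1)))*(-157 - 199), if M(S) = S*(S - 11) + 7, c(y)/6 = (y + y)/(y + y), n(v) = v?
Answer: -1068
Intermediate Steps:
c(y) = 6 (c(y) = 6*((y + y)/(y + y)) = 6*((2*y)/((2*y))) = 6*((1/(2*y))*(2*y)) = 6*1 = 6)
M(S) = 7 + S*(-11 + S) (M(S) = S*(-11 + S) + 7 = 7 + S*(-11 + S))
(c(-4) + M(n(1)))*(-157 - 199) = (6 + (7 + 1² - 11*1))*(-157 - 199) = (6 + (7 + 1 - 11))*(-356) = (6 - 3)*(-356) = 3*(-356) = -1068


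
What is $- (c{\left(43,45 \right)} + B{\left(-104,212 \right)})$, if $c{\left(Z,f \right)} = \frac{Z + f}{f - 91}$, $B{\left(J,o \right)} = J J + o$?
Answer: $- \frac{253600}{23} \approx -11026.0$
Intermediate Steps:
$B{\left(J,o \right)} = o + J^{2}$ ($B{\left(J,o \right)} = J^{2} + o = o + J^{2}$)
$c{\left(Z,f \right)} = \frac{Z + f}{-91 + f}$
$- (c{\left(43,45 \right)} + B{\left(-104,212 \right)}) = - (\frac{43 + 45}{-91 + 45} + \left(212 + \left(-104\right)^{2}\right)) = - (\frac{1}{-46} \cdot 88 + \left(212 + 10816\right)) = - (\left(- \frac{1}{46}\right) 88 + 11028) = - (- \frac{44}{23} + 11028) = \left(-1\right) \frac{253600}{23} = - \frac{253600}{23}$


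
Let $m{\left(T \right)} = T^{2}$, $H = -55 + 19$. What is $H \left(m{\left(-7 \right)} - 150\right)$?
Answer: $3636$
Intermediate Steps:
$H = -36$
$H \left(m{\left(-7 \right)} - 150\right) = - 36 \left(\left(-7\right)^{2} - 150\right) = - 36 \left(49 - 150\right) = \left(-36\right) \left(-101\right) = 3636$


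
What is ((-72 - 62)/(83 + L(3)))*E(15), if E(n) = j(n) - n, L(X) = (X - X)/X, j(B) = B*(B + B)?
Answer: -58290/83 ≈ -702.29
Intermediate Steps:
j(B) = 2*B² (j(B) = B*(2*B) = 2*B²)
L(X) = 0 (L(X) = 0/X = 0)
E(n) = -n + 2*n² (E(n) = 2*n² - n = -n + 2*n²)
((-72 - 62)/(83 + L(3)))*E(15) = ((-72 - 62)/(83 + 0))*(15*(-1 + 2*15)) = (-134/83)*(15*(-1 + 30)) = (-134*1/83)*(15*29) = -134/83*435 = -58290/83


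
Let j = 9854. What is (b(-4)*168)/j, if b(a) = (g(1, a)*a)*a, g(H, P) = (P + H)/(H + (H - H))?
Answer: -4032/4927 ≈ -0.81835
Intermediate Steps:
g(H, P) = (H + P)/H (g(H, P) = (H + P)/(H + 0) = (H + P)/H)
b(a) = a**2*(1 + a) (b(a) = (((1 + a)/1)*a)*a = ((1*(1 + a))*a)*a = ((1 + a)*a)*a = (a*(1 + a))*a = a**2*(1 + a))
(b(-4)*168)/j = (((-4)**2*(1 - 4))*168)/9854 = ((16*(-3))*168)*(1/9854) = -48*168*(1/9854) = -8064*1/9854 = -4032/4927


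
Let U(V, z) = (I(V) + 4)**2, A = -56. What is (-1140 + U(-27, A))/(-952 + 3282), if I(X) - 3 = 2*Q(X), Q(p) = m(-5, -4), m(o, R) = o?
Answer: -1131/2330 ≈ -0.48541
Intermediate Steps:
Q(p) = -5
I(X) = -7 (I(X) = 3 + 2*(-5) = 3 - 10 = -7)
U(V, z) = 9 (U(V, z) = (-7 + 4)**2 = (-3)**2 = 9)
(-1140 + U(-27, A))/(-952 + 3282) = (-1140 + 9)/(-952 + 3282) = -1131/2330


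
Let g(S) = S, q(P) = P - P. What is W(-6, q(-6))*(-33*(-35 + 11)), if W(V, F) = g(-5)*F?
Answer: 0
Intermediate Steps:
q(P) = 0
W(V, F) = -5*F
W(-6, q(-6))*(-33*(-35 + 11)) = (-5*0)*(-33*(-35 + 11)) = 0*(-33*(-24)) = 0*792 = 0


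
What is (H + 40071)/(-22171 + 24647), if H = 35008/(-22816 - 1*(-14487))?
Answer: 333716351/20622604 ≈ 16.182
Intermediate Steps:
H = -35008/8329 (H = 35008/(-22816 + 14487) = 35008/(-8329) = 35008*(-1/8329) = -35008/8329 ≈ -4.2031)
(H + 40071)/(-22171 + 24647) = (-35008/8329 + 40071)/(-22171 + 24647) = (333716351/8329)/2476 = (333716351/8329)*(1/2476) = 333716351/20622604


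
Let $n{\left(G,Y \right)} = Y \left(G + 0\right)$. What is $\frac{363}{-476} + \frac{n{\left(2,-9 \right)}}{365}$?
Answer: $- \frac{141063}{173740} \approx -0.81192$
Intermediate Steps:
$n{\left(G,Y \right)} = G Y$ ($n{\left(G,Y \right)} = Y G = G Y$)
$\frac{363}{-476} + \frac{n{\left(2,-9 \right)}}{365} = \frac{363}{-476} + \frac{2 \left(-9\right)}{365} = 363 \left(- \frac{1}{476}\right) - \frac{18}{365} = - \frac{363}{476} - \frac{18}{365} = - \frac{141063}{173740}$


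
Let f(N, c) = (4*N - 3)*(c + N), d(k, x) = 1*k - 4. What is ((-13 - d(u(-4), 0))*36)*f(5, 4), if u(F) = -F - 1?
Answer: -66096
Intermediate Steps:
u(F) = -1 - F
d(k, x) = -4 + k (d(k, x) = k - 4 = -4 + k)
f(N, c) = (-3 + 4*N)*(N + c)
((-13 - d(u(-4), 0))*36)*f(5, 4) = ((-13 - (-4 + (-1 - 1*(-4))))*36)*(-3*5 - 3*4 + 4*5² + 4*5*4) = ((-13 - (-4 + (-1 + 4)))*36)*(-15 - 12 + 4*25 + 80) = ((-13 - (-4 + 3))*36)*(-15 - 12 + 100 + 80) = ((-13 - 1*(-1))*36)*153 = ((-13 + 1)*36)*153 = -12*36*153 = -432*153 = -66096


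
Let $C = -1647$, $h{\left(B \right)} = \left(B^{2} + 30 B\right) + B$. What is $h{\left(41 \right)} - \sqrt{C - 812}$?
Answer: $2952 - i \sqrt{2459} \approx 2952.0 - 49.588 i$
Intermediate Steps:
$h{\left(B \right)} = B^{2} + 31 B$
$h{\left(41 \right)} - \sqrt{C - 812} = 41 \left(31 + 41\right) - \sqrt{-1647 - 812} = 41 \cdot 72 - \sqrt{-2459} = 2952 - i \sqrt{2459}$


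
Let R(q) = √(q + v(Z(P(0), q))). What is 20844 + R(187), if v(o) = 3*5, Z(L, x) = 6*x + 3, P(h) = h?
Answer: 20844 + √202 ≈ 20858.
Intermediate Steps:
Z(L, x) = 3 + 6*x
v(o) = 15
R(q) = √(15 + q) (R(q) = √(q + 15) = √(15 + q))
20844 + R(187) = 20844 + √(15 + 187) = 20844 + √202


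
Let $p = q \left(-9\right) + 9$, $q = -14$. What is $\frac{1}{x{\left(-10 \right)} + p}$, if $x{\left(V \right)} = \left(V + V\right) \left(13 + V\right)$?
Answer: $\frac{1}{75} \approx 0.013333$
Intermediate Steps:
$x{\left(V \right)} = 2 V \left(13 + V\right)$
$p = 135$ ($p = \left(-14\right) \left(-9\right) + 9 = 126 + 9 = 135$)
$\frac{1}{x{\left(-10 \right)} + p} = \frac{1}{2 \left(-10\right) \left(13 - 10\right) + 135} = \frac{1}{2 \left(-10\right) 3 + 135} = \frac{1}{-60 + 135} = \frac{1}{75}$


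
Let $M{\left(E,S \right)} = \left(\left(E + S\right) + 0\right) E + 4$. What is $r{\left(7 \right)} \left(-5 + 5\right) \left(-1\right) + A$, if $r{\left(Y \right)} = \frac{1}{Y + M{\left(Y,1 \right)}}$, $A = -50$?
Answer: $-50$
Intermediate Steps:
$M{\left(E,S \right)} = 4 + E \left(E + S\right)$ ($M{\left(E,S \right)} = \left(E + S\right) E + 4 = E \left(E + S\right) + 4 = 4 + E \left(E + S\right)$)
$r{\left(Y \right)} = \frac{1}{4 + Y^{2} + 2 Y}$ ($r{\left(Y \right)} = \frac{1}{Y + \left(4 + Y^{2} + Y 1\right)} = \frac{1}{Y + \left(4 + Y^{2} + Y\right)} = \frac{1}{Y + \left(4 + Y + Y^{2}\right)} = \frac{1}{4 + Y^{2} + 2 Y}$)
$r{\left(7 \right)} \left(-5 + 5\right) \left(-1\right) + A = \frac{\left(-5 + 5\right) \left(-1\right)}{4 + 7^{2} + 2 \cdot 7} - 50 = \frac{0 \left(-1\right)}{4 + 49 + 14} - 50 = \frac{1}{67} \cdot 0 - 50 = 0 - 50 = -50$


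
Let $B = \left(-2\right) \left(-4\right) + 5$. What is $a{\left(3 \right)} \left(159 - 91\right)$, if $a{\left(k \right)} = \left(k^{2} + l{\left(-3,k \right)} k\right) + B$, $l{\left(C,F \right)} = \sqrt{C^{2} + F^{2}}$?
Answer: $1496 + 612 \sqrt{2} \approx 2361.5$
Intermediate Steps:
$B = 13$ ($B = 8 + 5 = 13$)
$a{\left(k \right)} = 13 + k^{2} + k \sqrt{9 + k^{2}}$ ($a{\left(k \right)} = \left(k^{2} + \sqrt{\left(-3\right)^{2} + k^{2}} k\right) + 13 = \left(k^{2} + \sqrt{9 + k^{2}} k\right) + 13 = \left(k^{2} + k \sqrt{9 + k^{2}}\right) + 13 = 13 + k^{2} + k \sqrt{9 + k^{2}}$)
$a{\left(3 \right)} \left(159 - 91\right) = \left(13 + 3^{2} + 3 \sqrt{9 + 3^{2}}\right) \left(159 - 91\right) = \left(13 + 9 + 3 \sqrt{9 + 9}\right) 68 = \left(13 + 9 + 3 \sqrt{18}\right) 68 = \left(13 + 9 + 3 \cdot 3 \sqrt{2}\right) 68 = \left(13 + 9 + 9 \sqrt{2}\right) 68 = \left(22 + 9 \sqrt{2}\right) 68 = 1496 + 612 \sqrt{2}$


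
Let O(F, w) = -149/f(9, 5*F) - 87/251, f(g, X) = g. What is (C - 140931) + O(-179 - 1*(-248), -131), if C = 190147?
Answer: 111140762/2259 ≈ 49199.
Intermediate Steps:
O(F, w) = -38182/2259 (O(F, w) = -149/9 - 87/251 = -38182/2259)
(C - 140931) + O(-179 - 1*(-248), -131) = (190147 - 140931) - 38182/2259 = 49216 - 38182/2259 = 111140762/2259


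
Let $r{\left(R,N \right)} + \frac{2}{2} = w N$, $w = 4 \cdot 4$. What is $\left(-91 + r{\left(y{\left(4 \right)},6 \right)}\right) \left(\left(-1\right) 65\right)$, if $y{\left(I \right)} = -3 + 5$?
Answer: $-260$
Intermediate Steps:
$w = 16$
$y{\left(I \right)} = 2$
$r{\left(R,N \right)} = -1 + 16 N$
$\left(-91 + r{\left(y{\left(4 \right)},6 \right)}\right) \left(\left(-1\right) 65\right) = \left(-91 + \left(-1 + 16 \cdot 6\right)\right) \left(\left(-1\right) 65\right) = \left(-91 + \left(-1 + 96\right)\right) \left(-65\right) = \left(-91 + 95\right) \left(-65\right) = 4 \left(-65\right) = -260$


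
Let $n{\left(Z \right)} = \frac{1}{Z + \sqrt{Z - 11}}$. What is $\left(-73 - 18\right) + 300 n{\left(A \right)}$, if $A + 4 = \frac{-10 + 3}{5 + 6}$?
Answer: $- \frac{577163}{4493} - \frac{6600 i \sqrt{473}}{4493} \approx -128.46 - 31.948 i$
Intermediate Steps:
$A = - \frac{51}{11}$ ($A = -4 + \frac{-10 + 3}{5 + 6} = -4 - \frac{7}{11} = - \frac{51}{11} \approx -4.6364$)
$n{\left(Z \right)} = \frac{1}{Z + \sqrt{-11 + Z}}$
$\left(-73 - 18\right) + 300 n{\left(A \right)} = \left(-73 - 18\right) + \frac{300}{- \frac{51}{11} + \sqrt{-11 - \frac{51}{11}}} = \left(-73 - 18\right) + \frac{300}{- \frac{51}{11} + \sqrt{- \frac{172}{11}}} = -91 + \frac{300}{- \frac{51}{11} + \frac{2 i \sqrt{473}}{11}}$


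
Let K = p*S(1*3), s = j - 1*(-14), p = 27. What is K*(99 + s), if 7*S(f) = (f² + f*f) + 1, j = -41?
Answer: 36936/7 ≈ 5276.6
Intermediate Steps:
s = -27 (s = -41 - 1*(-14) = -41 + 14 = -27)
S(f) = ⅐ + 2*f²/7 (S(f) = ((f² + f*f) + 1)/7 = ((f² + f²) + 1)/7 = (2*f² + 1)/7 = (1 + 2*f²)/7 = ⅐ + 2*f²/7)
K = 513/7 (K = 27*(⅐ + 2*(1*3)²/7) = 27*(⅐ + (2/7)*3²) = 27*(⅐ + (2/7)*9) = 27*(⅐ + 18/7) = 27*(19/7) = 513/7 ≈ 73.286)
K*(99 + s) = 513*(99 - 27)/7 = (513/7)*72 = 36936/7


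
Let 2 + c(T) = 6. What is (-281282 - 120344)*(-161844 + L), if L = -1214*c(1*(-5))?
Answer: 66951054200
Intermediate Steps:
c(T) = 4 (c(T) = -2 + 6 = 4)
L = -4856 (L = -1214*4 = -4856)
(-281282 - 120344)*(-161844 + L) = (-281282 - 120344)*(-161844 - 4856) = -401626*(-166700) = 66951054200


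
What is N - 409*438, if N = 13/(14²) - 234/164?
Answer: -1439596045/8036 ≈ -1.7914e+5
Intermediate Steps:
N = -10933/8036 (N = 13/196 - 234*1/164 = 13*(1/196) - 117/82 = 13/196 - 117/82 = -10933/8036 ≈ -1.3605)
N - 409*438 = -10933/8036 - 409*438 = -10933/8036 - 179142 = -1439596045/8036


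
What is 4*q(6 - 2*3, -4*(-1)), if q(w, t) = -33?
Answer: -132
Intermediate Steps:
4*q(6 - 2*3, -4*(-1)) = 4*(-33) = -132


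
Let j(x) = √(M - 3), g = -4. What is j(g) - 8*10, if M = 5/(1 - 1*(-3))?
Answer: -80 + I*√7/2 ≈ -80.0 + 1.3229*I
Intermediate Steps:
M = 5/4 (M = 5/(1 + 3) = 5/4 ≈ 1.2500)
j(x) = I*√7/2 (j(x) = √(5/4 - 3) = √(-7/4) = I*√7/2)
j(g) - 8*10 = I*√7/2 - 8*10 = I*√7/2 - 80 = -80 + I*√7/2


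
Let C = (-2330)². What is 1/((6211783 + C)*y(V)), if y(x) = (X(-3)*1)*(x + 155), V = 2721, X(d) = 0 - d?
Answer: 1/100435812924 ≈ 9.9566e-12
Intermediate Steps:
C = 5428900
X(d) = -d
y(x) = 465 + 3*x (y(x) = (-1*(-3)*1)*(x + 155) = (3*1)*(155 + x) = 3*(155 + x) = 465 + 3*x)
1/((6211783 + C)*y(V)) = 1/((6211783 + 5428900)*(465 + 3*2721)) = 1/(11640683*(465 + 8163)) = (1/11640683)/8628 = (1/11640683)*(1/8628) = 1/100435812924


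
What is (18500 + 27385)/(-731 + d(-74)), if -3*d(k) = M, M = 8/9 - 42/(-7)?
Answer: -1238895/19799 ≈ -62.574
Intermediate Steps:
M = 62/9 (M = 8*(⅑) - 42*(-⅐) = 8/9 + 6 = 62/9 ≈ 6.8889)
d(k) = -62/27 (d(k) = -⅓*62/9 = -62/27)
(18500 + 27385)/(-731 + d(-74)) = (18500 + 27385)/(-731 - 62/27) = 45885/(-19799/27) = 45885*(-27/19799) = -1238895/19799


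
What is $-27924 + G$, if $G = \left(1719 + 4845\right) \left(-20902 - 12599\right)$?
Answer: $-219928488$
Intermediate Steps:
$G = -219900564$ ($G = 6564 \left(-33501\right) = -219900564$)
$-27924 + G = -27924 - 219900564 = -219928488$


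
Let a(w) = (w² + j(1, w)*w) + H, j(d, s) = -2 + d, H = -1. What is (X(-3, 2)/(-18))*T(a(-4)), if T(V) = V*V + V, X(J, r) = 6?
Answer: -380/3 ≈ -126.67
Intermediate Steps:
a(w) = -1 + w² - w (a(w) = (w² + (-2 + 1)*w) - 1 = (w² - w) - 1 = -1 + w² - w)
T(V) = V + V² (T(V) = V² + V = V + V²)
(X(-3, 2)/(-18))*T(a(-4)) = (6/(-18))*((-1 + (-4)² - 1*(-4))*(1 + (-1 + (-4)² - 1*(-4)))) = (6*(-1/18))*((-1 + 16 + 4)*(1 + (-1 + 16 + 4))) = -19*(1 + 19)/3 = -19*20/3 = -⅓*380 = -380/3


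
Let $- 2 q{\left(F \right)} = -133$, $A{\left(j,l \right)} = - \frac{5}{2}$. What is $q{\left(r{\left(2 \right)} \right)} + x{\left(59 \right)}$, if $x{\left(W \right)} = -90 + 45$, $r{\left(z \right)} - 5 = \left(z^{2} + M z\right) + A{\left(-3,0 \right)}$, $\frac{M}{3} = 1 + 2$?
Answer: $\frac{43}{2} \approx 21.5$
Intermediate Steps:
$M = 9$ ($M = 3 \left(1 + 2\right) = 3 \cdot 3 = 9$)
$A{\left(j,l \right)} = - \frac{5}{2}$ ($A{\left(j,l \right)} = \left(-5\right) \frac{1}{2} = - \frac{5}{2}$)
$r{\left(z \right)} = \frac{5}{2} + z^{2} + 9 z$ ($r{\left(z \right)} = 5 - \left(\frac{5}{2} - z^{2} - 9 z\right) = 5 + \left(- \frac{5}{2} + z^{2} + 9 z\right) = \frac{5}{2} + z^{2} + 9 z$)
$q{\left(F \right)} = \frac{133}{2}$ ($q{\left(F \right)} = \left(- \frac{1}{2}\right) \left(-133\right) = \frac{133}{2}$)
$x{\left(W \right)} = -45$
$q{\left(r{\left(2 \right)} \right)} + x{\left(59 \right)} = \frac{133}{2} - 45 = \frac{43}{2}$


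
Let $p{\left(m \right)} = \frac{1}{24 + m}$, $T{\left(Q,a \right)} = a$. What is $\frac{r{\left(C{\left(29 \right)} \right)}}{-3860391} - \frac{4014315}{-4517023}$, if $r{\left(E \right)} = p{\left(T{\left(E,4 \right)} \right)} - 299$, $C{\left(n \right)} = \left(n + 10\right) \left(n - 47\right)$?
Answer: $\frac{61992703702879}{69749899743972} \approx 0.88879$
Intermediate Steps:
$C{\left(n \right)} = \left(-47 + n\right) \left(10 + n\right)$ ($C{\left(n \right)} = \left(10 + n\right) \left(-47 + n\right) = \left(-47 + n\right) \left(10 + n\right)$)
$r{\left(E \right)} = - \frac{8371}{28}$ ($r{\left(E \right)} = \frac{1}{24 + 4} - 299 = \frac{1}{28} - 299 = - \frac{8371}{28}$)
$\frac{r{\left(C{\left(29 \right)} \right)}}{-3860391} - \frac{4014315}{-4517023} = - \frac{8371}{28 \left(-3860391\right)} - \frac{4014315}{-4517023} = \left(- \frac{8371}{28}\right) \left(- \frac{1}{3860391}\right) - - \frac{4014315}{4517023} = \frac{8371}{108090948} + \frac{4014315}{4517023} = \frac{61992703702879}{69749899743972}$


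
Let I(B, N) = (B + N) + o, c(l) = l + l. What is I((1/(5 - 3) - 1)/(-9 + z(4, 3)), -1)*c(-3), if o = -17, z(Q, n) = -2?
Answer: 1185/11 ≈ 107.73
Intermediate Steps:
c(l) = 2*l
I(B, N) = -17 + B + N (I(B, N) = (B + N) - 17 = -17 + B + N)
I((1/(5 - 3) - 1)/(-9 + z(4, 3)), -1)*c(-3) = (-17 + (1/(5 - 3) - 1)/(-9 - 2) - 1)*(2*(-3)) = (-17 + (1/2 - 1)/(-11) - 1)*(-6) = (-17 + (½ - 1)*(-1/11) - 1)*(-6) = (-17 - ½*(-1/11) - 1)*(-6) = (-17 + 1/22 - 1)*(-6) = -395/22*(-6) = 1185/11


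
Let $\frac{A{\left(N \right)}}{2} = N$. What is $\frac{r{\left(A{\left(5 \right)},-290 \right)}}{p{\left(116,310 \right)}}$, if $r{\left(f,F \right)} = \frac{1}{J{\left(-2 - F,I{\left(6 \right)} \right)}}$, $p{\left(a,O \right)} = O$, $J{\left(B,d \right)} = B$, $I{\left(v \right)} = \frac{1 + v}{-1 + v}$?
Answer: $\frac{1}{89280} \approx 1.1201 \cdot 10^{-5}$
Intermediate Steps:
$I{\left(v \right)} = \frac{1 + v}{-1 + v}$
$A{\left(N \right)} = 2 N$
$r{\left(f,F \right)} = \frac{1}{-2 - F}$
$\frac{r{\left(A{\left(5 \right)},-290 \right)}}{p{\left(116,310 \right)}} = \frac{\left(-1\right) \frac{1}{2 - 290}}{310} = - \frac{1}{-288} \cdot \frac{1}{310} = \left(-1\right) \left(- \frac{1}{288}\right) \frac{1}{310} = \frac{1}{288} \cdot \frac{1}{310} = \frac{1}{89280}$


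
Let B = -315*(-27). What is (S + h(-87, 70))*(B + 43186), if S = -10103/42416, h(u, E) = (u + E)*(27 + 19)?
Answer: -1715077140765/42416 ≈ -4.0435e+7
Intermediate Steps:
h(u, E) = 46*E + 46*u (h(u, E) = (E + u)*46 = 46*E + 46*u)
B = 8505
S = -10103/42416 (S = -10103*1/42416 = -10103/42416 ≈ -0.23819)
(S + h(-87, 70))*(B + 43186) = (-10103/42416 + (46*70 + 46*(-87)))*(8505 + 43186) = (-10103/42416 + (3220 - 4002))*51691 = (-10103/42416 - 782)*51691 = -33179415/42416*51691 = -1715077140765/42416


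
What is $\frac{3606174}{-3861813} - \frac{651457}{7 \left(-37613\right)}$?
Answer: $\frac{522110650969}{338926868861} \approx 1.5405$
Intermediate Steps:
$\frac{3606174}{-3861813} - \frac{651457}{7 \left(-37613\right)} = 3606174 \left(- \frac{1}{3861813}\right) - \frac{651457}{-263291} = - \frac{1202058}{1287271} - - \frac{651457}{263291} = - \frac{1202058}{1287271} + \frac{651457}{263291} = \frac{522110650969}{338926868861}$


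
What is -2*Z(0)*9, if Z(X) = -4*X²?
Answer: 0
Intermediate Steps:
-2*Z(0)*9 = -(-8)*0²*9 = -(-8)*0*9 = -2*0*9 = 0*9 = 0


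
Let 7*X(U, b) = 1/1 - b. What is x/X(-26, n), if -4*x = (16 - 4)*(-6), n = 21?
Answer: -63/10 ≈ -6.3000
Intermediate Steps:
X(U, b) = ⅐ - b/7 (X(U, b) = (1/1 - b)/7 = (1 - b)/7 = ⅐ - b/7)
x = 18 (x = -(16 - 4)*(-6)/4 = -3*(-6) = -¼*(-72) = 18)
x/X(-26, n) = 18/(⅐ - ⅐*21) = 18/(⅐ - 3) = 18/(-20/7) = 18*(-7/20) = -63/10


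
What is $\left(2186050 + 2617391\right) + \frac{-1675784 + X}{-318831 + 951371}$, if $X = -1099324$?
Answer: $\frac{759591448758}{158135} \approx 4.8034 \cdot 10^{6}$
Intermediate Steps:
$\left(2186050 + 2617391\right) + \frac{-1675784 + X}{-318831 + 951371} = \left(2186050 + 2617391\right) + \frac{-1675784 - 1099324}{-318831 + 951371} = 4803441 - \frac{2775108}{632540} = 4803441 - \frac{693777}{158135} = \frac{759591448758}{158135}$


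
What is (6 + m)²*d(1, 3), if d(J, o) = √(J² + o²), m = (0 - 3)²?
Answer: 225*√10 ≈ 711.51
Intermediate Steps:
m = 9 (m = (-3)² = 9)
(6 + m)²*d(1, 3) = (6 + 9)²*√(1² + 3²) = 15²*√(1 + 9) = 225*√10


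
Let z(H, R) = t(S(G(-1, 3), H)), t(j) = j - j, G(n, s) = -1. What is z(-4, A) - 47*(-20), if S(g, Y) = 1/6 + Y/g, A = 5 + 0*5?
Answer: 940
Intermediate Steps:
A = 5 (A = 5 + 0 = 5)
S(g, Y) = ⅙ + Y/g (S(g, Y) = 1*(⅙) + Y/g = ⅙ + Y/g)
t(j) = 0
z(H, R) = 0
z(-4, A) - 47*(-20) = 0 - 47*(-20) = 0 + 940 = 940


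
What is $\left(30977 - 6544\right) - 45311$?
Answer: $-20878$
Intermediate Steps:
$\left(30977 - 6544\right) - 45311 = 24433 - 45311 = -20878$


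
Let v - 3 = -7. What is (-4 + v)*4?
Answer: -32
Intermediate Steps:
v = -4 (v = 3 - 7 = -4)
(-4 + v)*4 = (-4 - 4)*4 = -8*4 = -32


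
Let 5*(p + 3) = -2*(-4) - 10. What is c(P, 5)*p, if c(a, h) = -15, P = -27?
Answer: 51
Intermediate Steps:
p = -17/5 (p = -3 + (-2*(-4) - 10)/5 = -3 + (8 - 10)/5 = -3 + (⅕)*(-2) = -3 - ⅖ = -17/5 ≈ -3.4000)
c(P, 5)*p = -15*(-17/5) = 51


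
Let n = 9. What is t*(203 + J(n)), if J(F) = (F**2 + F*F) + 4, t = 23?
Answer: 8487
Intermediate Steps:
J(F) = 4 + 2*F**2 (J(F) = (F**2 + F**2) + 4 = 2*F**2 + 4 = 4 + 2*F**2)
t*(203 + J(n)) = 23*(203 + (4 + 2*9**2)) = 23*(203 + (4 + 2*81)) = 23*(203 + (4 + 162)) = 23*(203 + 166) = 23*369 = 8487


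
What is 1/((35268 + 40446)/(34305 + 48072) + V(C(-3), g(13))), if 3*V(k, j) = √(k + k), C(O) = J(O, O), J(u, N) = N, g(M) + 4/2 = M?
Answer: 346505121/569810549 - 251332227*I*√6/1139621098 ≈ 0.60811 - 0.54021*I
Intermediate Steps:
g(M) = -2 + M
C(O) = O
V(k, j) = √2*√k/3 (V(k, j) = √(k + k)/3 = √(2*k)/3 = (√2*√k)/3 = √2*√k/3)
1/((35268 + 40446)/(34305 + 48072) + V(C(-3), g(13))) = 1/((35268 + 40446)/(34305 + 48072) + √2*√(-3)/3) = 1/(75714/82377 + √2*(I*√3)/3) = 1/(75714*(1/82377) + I*√6/3) = 1/(25238/27459 + I*√6/3)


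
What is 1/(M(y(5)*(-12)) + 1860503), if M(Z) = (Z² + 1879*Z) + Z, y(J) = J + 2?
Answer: 1/1709639 ≈ 5.8492e-7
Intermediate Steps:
y(J) = 2 + J
M(Z) = Z² + 1880*Z
1/(M(y(5)*(-12)) + 1860503) = 1/(((2 + 5)*(-12))*(1880 + (2 + 5)*(-12)) + 1860503) = 1/((7*(-12))*(1880 + 7*(-12)) + 1860503) = 1/(-84*(1880 - 84) + 1860503) = 1/(-84*1796 + 1860503) = 1/(-150864 + 1860503) = 1/1709639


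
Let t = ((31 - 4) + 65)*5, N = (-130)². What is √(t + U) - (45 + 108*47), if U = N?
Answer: -5121 + 4*√1085 ≈ -4989.2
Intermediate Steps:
N = 16900
t = 460 (t = (27 + 65)*5 = 92*5 = 460)
U = 16900
√(t + U) - (45 + 108*47) = √(460 + 16900) - (45 + 108*47) = √17360 - (45 + 5076) = 4*√1085 - 1*5121 = 4*√1085 - 5121 = -5121 + 4*√1085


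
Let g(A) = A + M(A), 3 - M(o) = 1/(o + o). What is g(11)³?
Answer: 28934443/10648 ≈ 2717.4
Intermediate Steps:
M(o) = 3 - 1/(2*o) (M(o) = 3 - 1/(o + o) = 3 - 1/(2*o))
g(A) = 3 + A - 1/(2*A) (g(A) = A + (3 - 1/(2*A)) = 3 + A - 1/(2*A))
g(11)³ = (3 + 11 - ½/11)³ = (3 + 11 - ½*1/11)³ = (3 + 11 - 1/22)³ = (307/22)³ = 28934443/10648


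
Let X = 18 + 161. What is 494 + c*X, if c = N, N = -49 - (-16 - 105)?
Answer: 13382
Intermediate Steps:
X = 179
N = 72 (N = -49 - 1*(-121) = -49 + 121 = 72)
c = 72
494 + c*X = 494 + 72*179 = 494 + 12888 = 13382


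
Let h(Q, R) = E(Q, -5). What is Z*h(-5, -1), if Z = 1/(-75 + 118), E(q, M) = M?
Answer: -5/43 ≈ -0.11628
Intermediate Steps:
h(Q, R) = -5
Z = 1/43 ≈ 0.023256
Z*h(-5, -1) = (1/43)*(-5) = -5/43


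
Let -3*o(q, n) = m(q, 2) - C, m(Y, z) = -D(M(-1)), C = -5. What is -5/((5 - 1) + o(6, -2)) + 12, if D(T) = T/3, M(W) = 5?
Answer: 267/26 ≈ 10.269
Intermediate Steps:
D(T) = T/3 (D(T) = T*(1/3) = T/3)
m(Y, z) = -5/3
o(q, n) = -10/9 (o(q, n) = -(-5/3 - 1*(-5))/3 = -(-5/3 + 5)/3 = -1/3*10/3 = -10/9)
-5/((5 - 1) + o(6, -2)) + 12 = -5/((5 - 1) - 10/9) + 12 = -5/(4 - 10/9) + 12 = -5/(26/9) + 12 = (9/26)*(-5) + 12 = -45/26 + 12 = 267/26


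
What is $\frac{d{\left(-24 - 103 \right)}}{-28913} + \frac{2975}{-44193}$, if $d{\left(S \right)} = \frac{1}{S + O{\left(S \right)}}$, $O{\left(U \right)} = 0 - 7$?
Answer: $- \frac{11526123257}{171218796006} \approx -0.067318$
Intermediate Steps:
$O{\left(U \right)} = -7$
$d{\left(S \right)} = \frac{1}{-7 + S}$ ($d{\left(S \right)} = \frac{1}{S - 7} = \frac{1}{-7 + S}$)
$\frac{d{\left(-24 - 103 \right)}}{-28913} + \frac{2975}{-44193} = \frac{1}{\left(-7 - 127\right) \left(-28913\right)} + \frac{2975}{-44193} = \frac{1}{-7 - 127} \left(- \frac{1}{28913}\right) + 2975 \left(- \frac{1}{44193}\right) = \frac{1}{-134} \left(- \frac{1}{28913}\right) - \frac{2975}{44193} = \left(- \frac{1}{134}\right) \left(- \frac{1}{28913}\right) - \frac{2975}{44193} = \frac{1}{3874342} - \frac{2975}{44193} = - \frac{11526123257}{171218796006}$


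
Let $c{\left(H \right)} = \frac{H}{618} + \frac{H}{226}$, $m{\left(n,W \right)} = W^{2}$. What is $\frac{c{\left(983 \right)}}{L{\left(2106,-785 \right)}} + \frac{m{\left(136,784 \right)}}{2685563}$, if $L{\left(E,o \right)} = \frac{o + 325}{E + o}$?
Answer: $- \frac{725951822289679}{43135029504660} \approx -16.83$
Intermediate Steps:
$c{\left(H \right)} = \frac{211 H}{34917}$ ($c{\left(H \right)} = H \frac{1}{618} + H \frac{1}{226} = \frac{H}{618} + \frac{H}{226} = \frac{211 H}{34917}$)
$L{\left(E,o \right)} = \frac{325 + o}{E + o}$
$\frac{c{\left(983 \right)}}{L{\left(2106,-785 \right)}} + \frac{m{\left(136,784 \right)}}{2685563} = \frac{\frac{211}{34917} \cdot 983}{\frac{1}{2106 - 785} \left(325 - 785\right)} + \frac{784^{2}}{2685563} = \frac{207413}{34917 \cdot \frac{1}{1321} \left(-460\right)} + 614656 \cdot \frac{1}{2685563} = \frac{207413}{34917 \cdot \frac{1}{1321} \left(-460\right)} + \frac{614656}{2685563} = \frac{207413}{34917 \left(- \frac{460}{1321}\right)} + \frac{614656}{2685563} = \frac{207413}{34917} \left(- \frac{1321}{460}\right) + \frac{614656}{2685563} = - \frac{273992573}{16061820} + \frac{614656}{2685563} = - \frac{725951822289679}{43135029504660}$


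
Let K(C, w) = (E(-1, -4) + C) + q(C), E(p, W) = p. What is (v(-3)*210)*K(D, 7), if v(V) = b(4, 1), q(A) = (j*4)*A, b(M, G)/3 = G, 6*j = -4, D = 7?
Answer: -7980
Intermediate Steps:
j = -⅔ (j = (⅙)*(-4) = -⅔ ≈ -0.66667)
b(M, G) = 3*G
q(A) = -8*A/3 (q(A) = (-⅔*4)*A = -8*A/3)
v(V) = 3 (v(V) = 3*1 = 3)
K(C, w) = -1 - 5*C/3 (K(C, w) = (-1 + C) - 8*C/3 = -1 - 5*C/3)
(v(-3)*210)*K(D, 7) = (3*210)*(-1 - 5/3*7) = 630*(-1 - 35/3) = 630*(-38/3) = -7980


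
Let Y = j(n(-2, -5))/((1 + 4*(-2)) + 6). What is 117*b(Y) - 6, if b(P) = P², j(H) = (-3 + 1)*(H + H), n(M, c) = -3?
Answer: 16842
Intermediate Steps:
j(H) = -4*H
Y = -12 (Y = (-4*(-3))/((1 + 4*(-2)) + 6) = 12/((1 - 8) + 6) = 12/(-7 + 6) = 12/(-1) = 12*(-1) = -12)
117*b(Y) - 6 = 117*(-12)² - 6 = 117*144 - 6 = 16848 - 6 = 16842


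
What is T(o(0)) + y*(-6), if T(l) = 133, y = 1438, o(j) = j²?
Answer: -8495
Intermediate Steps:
T(o(0)) + y*(-6) = 133 + 1438*(-6) = 133 - 8628 = -8495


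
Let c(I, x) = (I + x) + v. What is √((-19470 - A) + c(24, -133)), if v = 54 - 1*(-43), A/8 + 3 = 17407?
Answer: I*√158714 ≈ 398.39*I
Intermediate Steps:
A = 139232 (A = -24 + 8*17407 = -24 + 139256 = 139232)
v = 97 (v = 54 + 43 = 97)
c(I, x) = 97 + I + x (c(I, x) = (I + x) + 97 = 97 + I + x)
√((-19470 - A) + c(24, -133)) = √((-19470 - 1*139232) + (97 + 24 - 133)) = √((-19470 - 139232) - 12) = √(-158702 - 12) = √(-158714) = I*√158714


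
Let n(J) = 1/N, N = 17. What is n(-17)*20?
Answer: 20/17 ≈ 1.1765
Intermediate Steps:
n(J) = 1/17
n(-17)*20 = (1/17)*20 = 20/17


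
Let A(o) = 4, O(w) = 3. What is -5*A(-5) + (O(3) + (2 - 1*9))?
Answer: -24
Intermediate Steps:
-5*A(-5) + (O(3) + (2 - 1*9)) = -5*4 + (3 + (2 - 1*9)) = -20 + (3 + (2 - 9)) = -20 + (3 - 7) = -20 - 4 = -24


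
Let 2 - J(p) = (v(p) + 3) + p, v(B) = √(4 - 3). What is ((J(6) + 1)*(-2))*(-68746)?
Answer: -962444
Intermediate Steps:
v(B) = 1 (v(B) = √1 = 1)
J(p) = -2 - p (J(p) = 2 - ((1 + 3) + p) = 2 - (4 + p) = 2 + (-4 - p) = -2 - p)
((J(6) + 1)*(-2))*(-68746) = (((-2 - 1*6) + 1)*(-2))*(-68746) = (((-2 - 6) + 1)*(-2))*(-68746) = ((-8 + 1)*(-2))*(-68746) = -7*(-2)*(-68746) = 14*(-68746) = -962444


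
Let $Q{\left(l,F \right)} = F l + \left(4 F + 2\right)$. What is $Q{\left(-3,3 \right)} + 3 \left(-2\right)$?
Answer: $-1$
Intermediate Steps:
$Q{\left(l,F \right)} = 2 + 4 F + F l$ ($Q{\left(l,F \right)} = F l + \left(2 + 4 F\right) = 2 + 4 F + F l$)
$Q{\left(-3,3 \right)} + 3 \left(-2\right) = \left(2 + 4 \cdot 3 + 3 \left(-3\right)\right) + 3 \left(-2\right) = \left(2 + 12 - 9\right) - 6 = 5 - 6 = -1$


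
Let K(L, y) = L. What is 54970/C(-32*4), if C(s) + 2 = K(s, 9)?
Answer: -5497/13 ≈ -422.85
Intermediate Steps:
C(s) = -2 + s
54970/C(-32*4) = 54970/(-2 - 32*4) = 54970/(-2 - 128) = 54970/(-130) = 54970*(-1/130) = -5497/13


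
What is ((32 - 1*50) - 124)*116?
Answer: -16472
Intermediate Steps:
((32 - 1*50) - 124)*116 = ((32 - 50) - 124)*116 = (-18 - 124)*116 = -142*116 = -16472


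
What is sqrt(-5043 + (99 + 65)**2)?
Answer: 41*sqrt(13) ≈ 147.83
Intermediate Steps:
sqrt(-5043 + (99 + 65)**2) = sqrt(-5043 + 164**2) = sqrt(-5043 + 26896) = sqrt(21853) = 41*sqrt(13)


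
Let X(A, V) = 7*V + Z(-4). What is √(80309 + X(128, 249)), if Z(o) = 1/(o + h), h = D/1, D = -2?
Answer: √2953866/6 ≈ 286.45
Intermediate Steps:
h = -2 (h = -2/1 = -2*1 = -2)
Z(o) = 1/(-2 + o) (Z(o) = 1/(o - 2) = 1/(-2 + o))
X(A, V) = -⅙ + 7*V (X(A, V) = 7*V + 1/(-2 - 4) = 7*V + 1/(-6) = 7*V - ⅙ = -⅙ + 7*V)
√(80309 + X(128, 249)) = √(80309 + (-⅙ + 7*249)) = √(80309 + (-⅙ + 1743)) = √(80309 + 10457/6) = √(492311/6) = √2953866/6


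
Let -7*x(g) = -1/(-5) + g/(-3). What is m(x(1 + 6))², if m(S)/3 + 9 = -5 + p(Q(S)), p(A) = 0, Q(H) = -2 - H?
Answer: 1764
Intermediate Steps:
x(g) = -1/35 + g/21 (x(g) = -(-1/(-5) + g/(-3))/7 = -(-1*(-⅕) + g*(-⅓))/7 = -(⅕ - g/3)/7 = -1/35 + g/21)
m(S) = -42 (m(S) = -27 + 3*(-5 + 0) = -27 + 3*(-5) = -27 - 15 = -42)
m(x(1 + 6))² = (-42)² = 1764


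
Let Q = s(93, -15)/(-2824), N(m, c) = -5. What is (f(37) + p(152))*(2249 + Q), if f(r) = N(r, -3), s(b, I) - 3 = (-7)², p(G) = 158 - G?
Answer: 1587781/706 ≈ 2249.0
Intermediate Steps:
s(b, I) = 52 (s(b, I) = 3 + (-7)² = 3 + 49 = 52)
f(r) = -5
Q = -13/706 (Q = 52/(-2824) = 52*(-1/2824) = -13/706 ≈ -0.018414)
(f(37) + p(152))*(2249 + Q) = (-5 + (158 - 1*152))*(2249 - 13/706) = (-5 + (158 - 152))*(1587781/706) = (-5 + 6)*(1587781/706) = 1*(1587781/706) = 1587781/706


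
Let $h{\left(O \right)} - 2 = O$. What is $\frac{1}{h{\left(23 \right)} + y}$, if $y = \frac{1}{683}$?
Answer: $\frac{683}{17076} \approx 0.039998$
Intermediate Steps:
$h{\left(O \right)} = 2 + O$
$y = \frac{1}{683} \approx 0.0014641$
$\frac{1}{h{\left(23 \right)} + y} = \frac{1}{\left(2 + 23\right) + \frac{1}{683}} = \frac{1}{25 + \frac{1}{683}} = \frac{1}{\frac{17076}{683}} = \frac{683}{17076}$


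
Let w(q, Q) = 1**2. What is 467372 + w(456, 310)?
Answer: 467373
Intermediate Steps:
w(q, Q) = 1
467372 + w(456, 310) = 467372 + 1 = 467373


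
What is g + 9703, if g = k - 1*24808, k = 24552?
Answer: 9447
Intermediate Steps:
g = -256 (g = 24552 - 1*24808 = 24552 - 24808 = -256)
g + 9703 = -256 + 9703 = 9447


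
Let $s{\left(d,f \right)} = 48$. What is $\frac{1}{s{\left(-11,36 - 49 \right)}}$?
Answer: $\frac{1}{48} \approx 0.020833$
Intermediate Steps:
$\frac{1}{s{\left(-11,36 - 49 \right)}} = \frac{1}{48}$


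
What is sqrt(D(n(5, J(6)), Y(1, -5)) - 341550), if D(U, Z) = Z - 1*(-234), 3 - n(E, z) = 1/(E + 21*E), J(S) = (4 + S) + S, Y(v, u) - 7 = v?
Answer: 2*I*sqrt(85327) ≈ 584.22*I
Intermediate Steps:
Y(v, u) = 7 + v
J(S) = 4 + 2*S
n(E, z) = 3 - 1/(22*E) (n(E, z) = 3 - 1/(E + 21*E) = 3 - 1/(22*E))
D(U, Z) = 234 + Z (D(U, Z) = Z + 234 = 234 + Z)
sqrt(D(n(5, J(6)), Y(1, -5)) - 341550) = sqrt((234 + (7 + 1)) - 341550) = sqrt((234 + 8) - 341550) = sqrt(242 - 341550) = sqrt(-341308) = 2*I*sqrt(85327)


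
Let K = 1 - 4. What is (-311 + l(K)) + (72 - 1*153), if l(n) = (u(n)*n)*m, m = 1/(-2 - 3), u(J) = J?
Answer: -1969/5 ≈ -393.80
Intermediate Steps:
m = -⅕ (m = 1/(-5) = -⅕ ≈ -0.20000)
K = -3
l(n) = -n²/5 (l(n) = (n*n)*(-⅕) = n²*(-⅕) = -n²/5)
(-311 + l(K)) + (72 - 1*153) = (-311 - ⅕*(-3)²) + (72 - 1*153) = (-311 - ⅕*9) + (72 - 153) = (-311 - 9/5) - 81 = -1564/5 - 81 = -1969/5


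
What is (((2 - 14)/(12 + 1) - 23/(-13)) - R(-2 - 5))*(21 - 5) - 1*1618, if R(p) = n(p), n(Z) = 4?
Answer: -21690/13 ≈ -1668.5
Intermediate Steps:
R(p) = 4
(((2 - 14)/(12 + 1) - 23/(-13)) - R(-2 - 5))*(21 - 5) - 1*1618 = (((2 - 14)/(12 + 1) - 23/(-13)) - 1*4)*(21 - 5) - 1*1618 = ((-12/13 - 23*(-1/13)) - 4)*16 - 1618 = ((-12*1/13 + 23/13) - 4)*16 - 1618 = ((-12/13 + 23/13) - 4)*16 - 1618 = (11/13 - 4)*16 - 1618 = -41/13*16 - 1618 = -656/13 - 1618 = -21690/13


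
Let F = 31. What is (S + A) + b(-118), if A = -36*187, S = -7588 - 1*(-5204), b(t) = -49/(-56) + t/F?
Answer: -2261495/248 ≈ -9118.9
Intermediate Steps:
b(t) = 7/8 + t/31 (b(t) = -49/(-56) + t/31 = -49*(-1/56) + t*(1/31) = 7/8 + t/31)
S = -2384 (S = -7588 + 5204 = -2384)
A = -6732
(S + A) + b(-118) = (-2384 - 6732) + (7/8 + (1/31)*(-118)) = -9116 + (7/8 - 118/31) = -9116 - 727/248 = -2261495/248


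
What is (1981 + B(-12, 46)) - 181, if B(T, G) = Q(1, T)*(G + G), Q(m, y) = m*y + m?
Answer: 788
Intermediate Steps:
Q(m, y) = m + m*y
B(T, G) = 2*G*(1 + T) (B(T, G) = (1*(1 + T))*(G + G) = (1 + T)*(2*G) = 2*G*(1 + T))
(1981 + B(-12, 46)) - 181 = (1981 + 2*46*(1 - 12)) - 181 = (1981 + 2*46*(-11)) - 181 = (1981 - 1012) - 181 = 969 - 181 = 788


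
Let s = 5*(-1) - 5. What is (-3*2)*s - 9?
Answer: 51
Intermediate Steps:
s = -10 (s = -5 - 5 = -10)
(-3*2)*s - 9 = -3*2*(-10) - 9 = -6*(-10) - 9 = 60 - 9 = 51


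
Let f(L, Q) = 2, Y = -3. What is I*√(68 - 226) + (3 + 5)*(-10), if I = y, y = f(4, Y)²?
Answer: -80 + 4*I*√158 ≈ -80.0 + 50.279*I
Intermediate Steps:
y = 4 (y = 2² = 4)
I = 4
I*√(68 - 226) + (3 + 5)*(-10) = 4*√(68 - 226) + (3 + 5)*(-10) = 4*√(-158) + 8*(-10) = 4*(I*√158) - 80 = 4*I*√158 - 80 = -80 + 4*I*√158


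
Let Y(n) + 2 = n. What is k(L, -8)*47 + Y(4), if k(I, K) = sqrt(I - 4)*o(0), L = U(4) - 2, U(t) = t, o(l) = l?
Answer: 2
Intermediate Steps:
Y(n) = -2 + n
L = 2 (L = 4 - 2 = 2)
k(I, K) = 0 (k(I, K) = sqrt(I - 4)*0 = sqrt(-4 + I)*0 = 0)
k(L, -8)*47 + Y(4) = 0*47 + (-2 + 4) = 0 + 2 = 2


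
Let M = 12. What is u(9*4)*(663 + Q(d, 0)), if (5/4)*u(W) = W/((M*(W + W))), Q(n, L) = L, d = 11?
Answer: 221/10 ≈ 22.100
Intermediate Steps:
u(W) = 1/30 (u(W) = 4*(W/((12*(W + W))))/5 = 4*(W/((12*(2*W))))/5 = 4*(W/((24*W)))/5 = 4*(W*(1/(24*W)))/5 = (⅘)*(1/24) = 1/30)
u(9*4)*(663 + Q(d, 0)) = (663 + 0)/30 = (1/30)*663 = 221/10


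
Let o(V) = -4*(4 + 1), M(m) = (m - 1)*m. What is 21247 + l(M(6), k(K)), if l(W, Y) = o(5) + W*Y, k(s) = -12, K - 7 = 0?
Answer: 20867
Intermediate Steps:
K = 7 (K = 7 + 0 = 7)
M(m) = m*(-1 + m) (M(m) = (-1 + m)*m = m*(-1 + m))
o(V) = -20 (o(V) = -4*5 = -20)
l(W, Y) = -20 + W*Y
21247 + l(M(6), k(K)) = 21247 + (-20 + (6*(-1 + 6))*(-12)) = 21247 + (-20 + (6*5)*(-12)) = 21247 + (-20 + 30*(-12)) = 21247 + (-20 - 360) = 21247 - 380 = 20867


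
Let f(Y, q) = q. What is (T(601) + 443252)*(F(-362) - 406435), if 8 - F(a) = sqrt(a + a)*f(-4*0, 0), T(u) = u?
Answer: -180393843231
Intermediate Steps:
F(a) = 8 (F(a) = 8 - sqrt(a + a)*0 = 8 - sqrt(2*a)*0 = 8 - sqrt(2)*sqrt(a)*0 = 8 - 1*0 = 8 + 0 = 8)
(T(601) + 443252)*(F(-362) - 406435) = (601 + 443252)*(8 - 406435) = 443853*(-406427) = -180393843231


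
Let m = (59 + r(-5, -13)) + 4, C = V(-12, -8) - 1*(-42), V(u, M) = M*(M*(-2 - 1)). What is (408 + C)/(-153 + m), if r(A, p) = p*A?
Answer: -258/25 ≈ -10.320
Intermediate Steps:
r(A, p) = A*p
V(u, M) = -3*M² (V(u, M) = M*(M*(-3)) = M*(-3*M) = -3*M²)
C = -150 (C = -3*(-8)² - 1*(-42) = -3*64 + 42 = -192 + 42 = -150)
m = 128 (m = (59 - 5*(-13)) + 4 = (59 + 65) + 4 = 124 + 4 = 128)
(408 + C)/(-153 + m) = (408 - 150)/(-153 + 128) = 258/(-25) = 258*(-1/25) = -258/25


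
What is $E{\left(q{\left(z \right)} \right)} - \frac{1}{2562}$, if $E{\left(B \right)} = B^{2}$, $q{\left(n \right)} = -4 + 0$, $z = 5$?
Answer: $\frac{40991}{2562} \approx 16.0$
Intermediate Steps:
$q{\left(n \right)} = -4$
$E{\left(q{\left(z \right)} \right)} - \frac{1}{2562} = \left(-4\right)^{2} - \frac{1}{2562} = 16 - \frac{1}{2562} = \frac{40991}{2562}$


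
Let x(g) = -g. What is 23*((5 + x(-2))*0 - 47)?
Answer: -1081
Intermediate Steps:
23*((5 + x(-2))*0 - 47) = 23*((5 - 1*(-2))*0 - 47) = 23*((5 + 2)*0 - 47) = 23*(7*0 - 47) = 23*(0 - 47) = 23*(-47) = -1081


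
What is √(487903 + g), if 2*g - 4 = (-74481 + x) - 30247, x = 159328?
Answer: 321*√5 ≈ 717.78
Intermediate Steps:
g = 27302 (g = 2 + ((-74481 + 159328) - 30247)/2 = 2 + (84847 - 30247)/2 = 2 + (½)*54600 = 2 + 27300 = 27302)
√(487903 + g) = √(487903 + 27302) = √515205 = 321*√5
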